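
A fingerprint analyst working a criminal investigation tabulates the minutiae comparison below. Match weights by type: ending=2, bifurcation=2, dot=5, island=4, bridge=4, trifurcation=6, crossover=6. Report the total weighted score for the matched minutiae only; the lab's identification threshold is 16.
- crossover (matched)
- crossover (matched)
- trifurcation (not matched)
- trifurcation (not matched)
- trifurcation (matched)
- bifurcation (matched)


Weighted minutiae match score:
  crossover: matched, +6 (running total 6)
  crossover: matched, +6 (running total 12)
  trifurcation: not matched, +0
  trifurcation: not matched, +0
  trifurcation: matched, +6 (running total 18)
  bifurcation: matched, +2 (running total 20)
Total score = 20
Threshold = 16; verdict = identification

20


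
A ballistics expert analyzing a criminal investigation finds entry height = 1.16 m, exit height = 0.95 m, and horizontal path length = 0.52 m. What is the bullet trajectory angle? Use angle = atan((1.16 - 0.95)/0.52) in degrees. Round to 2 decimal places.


Bullet trajectory angle:
Height difference = 1.16 - 0.95 = 0.21 m
angle = atan(0.21 / 0.52)
angle = atan(0.403846)
angle = 21.99 degrees

21.99


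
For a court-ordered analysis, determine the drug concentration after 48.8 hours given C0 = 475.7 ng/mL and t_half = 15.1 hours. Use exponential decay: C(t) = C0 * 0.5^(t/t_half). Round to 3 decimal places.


Drug concentration decay:
Number of half-lives = t / t_half = 48.8 / 15.1 = 3.231788
Decay factor = 0.5^3.231788 = 0.10644735
C(t) = 475.7 * 0.10644735 = 50.637 ng/mL

50.637


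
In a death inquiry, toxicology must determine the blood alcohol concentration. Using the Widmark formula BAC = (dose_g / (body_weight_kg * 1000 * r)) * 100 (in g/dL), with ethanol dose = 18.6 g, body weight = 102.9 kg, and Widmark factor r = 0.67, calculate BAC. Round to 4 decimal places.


Applying the Widmark formula:
BAC = (dose_g / (body_wt * 1000 * r)) * 100
Denominator = 102.9 * 1000 * 0.67 = 68943
BAC = (18.6 / 68943) * 100
BAC = 0.0270 g/dL

0.0270


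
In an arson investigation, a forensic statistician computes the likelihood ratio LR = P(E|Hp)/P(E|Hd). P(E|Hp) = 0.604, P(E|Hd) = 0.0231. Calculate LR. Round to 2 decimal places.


Likelihood ratio calculation:
LR = P(E|Hp) / P(E|Hd)
LR = 0.604 / 0.0231
LR = 26.15

26.15


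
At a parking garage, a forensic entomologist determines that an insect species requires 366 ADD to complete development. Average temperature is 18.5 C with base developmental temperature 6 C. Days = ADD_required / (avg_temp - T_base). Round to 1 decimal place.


Insect development time:
Effective temperature = avg_temp - T_base = 18.5 - 6 = 12.5 C
Days = ADD / effective_temp = 366 / 12.5 = 29.3 days

29.3


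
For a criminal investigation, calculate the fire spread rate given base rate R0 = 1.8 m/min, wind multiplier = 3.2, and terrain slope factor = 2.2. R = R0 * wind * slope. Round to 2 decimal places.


Fire spread rate calculation:
R = R0 * wind_factor * slope_factor
= 1.8 * 3.2 * 2.2
= 5.76 * 2.2
= 12.67 m/min

12.67


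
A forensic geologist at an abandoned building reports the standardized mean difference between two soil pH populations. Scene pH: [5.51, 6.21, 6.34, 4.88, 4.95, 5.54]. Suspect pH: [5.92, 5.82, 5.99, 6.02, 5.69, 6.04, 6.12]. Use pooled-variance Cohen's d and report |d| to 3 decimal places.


Pooled-variance Cohen's d for soil pH comparison:
Scene mean = 33.43 / 6 = 5.571667
Suspect mean = 41.6 / 7 = 5.942857
Scene sample variance s_s^2 = 0.373497
Suspect sample variance s_c^2 = 0.021424
Pooled variance = ((n_s-1)*s_s^2 + (n_c-1)*s_c^2) / (n_s + n_c - 2) = 0.181457
Pooled SD = sqrt(0.181457) = 0.425978
Mean difference = -0.37119
|d| = |-0.37119| / 0.425978 = 0.871

0.871


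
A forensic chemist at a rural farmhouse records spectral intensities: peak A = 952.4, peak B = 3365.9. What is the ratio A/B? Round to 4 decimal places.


Spectral peak ratio:
Peak A = 952.4 counts
Peak B = 3365.9 counts
Ratio = 952.4 / 3365.9 = 0.2830

0.2830


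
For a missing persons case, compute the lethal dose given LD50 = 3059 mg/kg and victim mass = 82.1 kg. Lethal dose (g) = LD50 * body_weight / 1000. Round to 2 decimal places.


Lethal dose calculation:
Lethal dose = LD50 * body_weight / 1000
= 3059 * 82.1 / 1000
= 251143.9 / 1000
= 251.14 g

251.14


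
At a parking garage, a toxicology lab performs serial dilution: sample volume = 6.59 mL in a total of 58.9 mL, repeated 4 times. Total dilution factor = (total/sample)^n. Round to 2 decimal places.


Dilution factor calculation:
Single dilution = V_total / V_sample = 58.9 / 6.59 ≈ 8.937785
Number of dilutions = 4
Total DF = (58.9 / 6.59)^4 (full precision, rounded at the end) = 6381.45

6381.45


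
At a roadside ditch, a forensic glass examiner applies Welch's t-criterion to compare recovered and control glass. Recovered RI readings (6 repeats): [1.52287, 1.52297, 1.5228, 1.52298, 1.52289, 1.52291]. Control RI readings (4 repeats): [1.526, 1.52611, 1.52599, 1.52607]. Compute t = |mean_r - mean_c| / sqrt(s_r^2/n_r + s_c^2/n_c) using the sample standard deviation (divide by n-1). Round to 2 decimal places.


Welch's t-criterion for glass RI comparison:
Recovered mean = sum / n_r = 9.13742 / 6 = 1.5229033
Control mean = sum / n_c = 6.10417 / 4 = 1.5260425
Recovered sample variance s_r^2 = 4.46667e-09
Control sample variance s_c^2 = 3.29167e-09
Welch SE (unpooled) = sqrt(s_r^2/n_r + s_c^2/n_c) = sqrt(7.44444e-10 + 8.22917e-10) = sqrt(1.56736e-09) = 3.95899e-05
|mean_r - mean_c| = 0.00313917
t = 0.00313917 / 3.95899e-05 = 79.29

79.29


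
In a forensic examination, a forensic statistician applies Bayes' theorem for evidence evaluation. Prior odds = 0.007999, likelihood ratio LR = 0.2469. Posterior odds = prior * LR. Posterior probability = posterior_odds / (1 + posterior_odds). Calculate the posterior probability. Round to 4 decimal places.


Bayesian evidence evaluation:
Posterior odds = prior_odds * LR = 0.007999 * 0.2469 = 0.001974953
Posterior probability = posterior_odds / (1 + posterior_odds)
= 0.001974953 / (1 + 0.001974953)
= 0.001974953 / 1.001974953
= 0.0020

0.0020


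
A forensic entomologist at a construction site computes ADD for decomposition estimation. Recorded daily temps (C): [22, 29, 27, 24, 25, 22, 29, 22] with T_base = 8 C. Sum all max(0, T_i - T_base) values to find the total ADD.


Computing ADD day by day:
Day 1: max(0, 22 - 8) = 14
Day 2: max(0, 29 - 8) = 21
Day 3: max(0, 27 - 8) = 19
Day 4: max(0, 24 - 8) = 16
Day 5: max(0, 25 - 8) = 17
Day 6: max(0, 22 - 8) = 14
Day 7: max(0, 29 - 8) = 21
Day 8: max(0, 22 - 8) = 14
Total ADD = 136

136


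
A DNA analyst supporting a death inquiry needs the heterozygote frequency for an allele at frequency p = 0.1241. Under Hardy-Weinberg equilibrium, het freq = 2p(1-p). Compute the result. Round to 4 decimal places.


Hardy-Weinberg heterozygote frequency:
q = 1 - p = 1 - 0.1241 = 0.8759
2pq = 2 * 0.1241 * 0.8759 = 0.2174

0.2174


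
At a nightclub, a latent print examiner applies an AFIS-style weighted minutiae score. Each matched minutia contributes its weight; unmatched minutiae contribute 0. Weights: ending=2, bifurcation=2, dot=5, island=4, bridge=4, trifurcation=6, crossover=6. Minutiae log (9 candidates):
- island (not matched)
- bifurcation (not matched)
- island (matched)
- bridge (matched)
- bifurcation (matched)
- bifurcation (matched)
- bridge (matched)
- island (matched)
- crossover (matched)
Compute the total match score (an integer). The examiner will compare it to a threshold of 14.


Weighted minutiae match score:
  island: not matched, +0
  bifurcation: not matched, +0
  island: matched, +4 (running total 4)
  bridge: matched, +4 (running total 8)
  bifurcation: matched, +2 (running total 10)
  bifurcation: matched, +2 (running total 12)
  bridge: matched, +4 (running total 16)
  island: matched, +4 (running total 20)
  crossover: matched, +6 (running total 26)
Total score = 26
Threshold = 14; verdict = identification

26


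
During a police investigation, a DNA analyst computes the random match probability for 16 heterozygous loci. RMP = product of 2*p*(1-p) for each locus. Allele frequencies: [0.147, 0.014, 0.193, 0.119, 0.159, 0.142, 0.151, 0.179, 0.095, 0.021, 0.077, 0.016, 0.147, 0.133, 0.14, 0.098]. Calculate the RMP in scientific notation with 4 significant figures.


Computing RMP for 16 loci:
Locus 1: 2 * 0.147 * 0.853 = 0.250782
Locus 2: 2 * 0.014 * 0.986 = 0.027608
Locus 3: 2 * 0.193 * 0.807 = 0.311502
Locus 4: 2 * 0.119 * 0.881 = 0.209678
Locus 5: 2 * 0.159 * 0.841 = 0.267438
Locus 6: 2 * 0.142 * 0.858 = 0.243672
Locus 7: 2 * 0.151 * 0.849 = 0.256398
Locus 8: 2 * 0.179 * 0.821 = 0.293918
Locus 9: 2 * 0.095 * 0.905 = 0.17195
Locus 10: 2 * 0.021 * 0.979 = 0.041118
Locus 11: 2 * 0.077 * 0.923 = 0.142142
Locus 12: 2 * 0.016 * 0.984 = 0.031488
Locus 13: 2 * 0.147 * 0.853 = 0.250782
Locus 14: 2 * 0.133 * 0.867 = 0.230622
Locus 15: 2 * 0.14 * 0.86 = 0.2408
Locus 16: 2 * 0.098 * 0.902 = 0.176792
RMP = 1.730e-13

1.730e-13


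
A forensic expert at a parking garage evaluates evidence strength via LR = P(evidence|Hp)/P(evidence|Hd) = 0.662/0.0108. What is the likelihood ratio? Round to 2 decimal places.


Likelihood ratio calculation:
LR = P(E|Hp) / P(E|Hd)
LR = 0.662 / 0.0108
LR = 61.30

61.30


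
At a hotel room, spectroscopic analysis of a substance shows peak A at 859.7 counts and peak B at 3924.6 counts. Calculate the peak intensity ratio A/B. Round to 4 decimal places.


Spectral peak ratio:
Peak A = 859.7 counts
Peak B = 3924.6 counts
Ratio = 859.7 / 3924.6 = 0.2191

0.2191


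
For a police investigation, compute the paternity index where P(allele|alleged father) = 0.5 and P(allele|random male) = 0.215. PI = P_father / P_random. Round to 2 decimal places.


Paternity Index calculation:
PI = P(allele|father) / P(allele|random)
PI = 0.5 / 0.215
PI = 2.33

2.33


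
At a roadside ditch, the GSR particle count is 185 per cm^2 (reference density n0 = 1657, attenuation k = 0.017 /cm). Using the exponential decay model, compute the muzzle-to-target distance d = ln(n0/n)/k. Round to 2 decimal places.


GSR distance calculation:
n0/n = 1657 / 185 = 8.956757
ln(n0/n) = 2.192408
d = 2.192408 / 0.017 = 128.97 cm

128.97


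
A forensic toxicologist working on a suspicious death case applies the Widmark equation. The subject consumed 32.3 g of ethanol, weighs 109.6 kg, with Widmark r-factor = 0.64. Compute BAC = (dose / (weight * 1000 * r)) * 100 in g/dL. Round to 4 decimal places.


Applying the Widmark formula:
BAC = (dose_g / (body_wt * 1000 * r)) * 100
Denominator = 109.6 * 1000 * 0.64 = 70144
BAC = (32.3 / 70144) * 100
BAC = 0.0460 g/dL

0.0460


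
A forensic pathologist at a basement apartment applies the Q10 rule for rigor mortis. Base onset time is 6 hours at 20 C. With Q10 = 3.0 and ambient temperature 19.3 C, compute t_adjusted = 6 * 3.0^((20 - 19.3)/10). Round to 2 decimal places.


Rigor mortis time adjustment:
Exponent = (T_ref - T_actual) / 10 = (20 - 19.3) / 10 = 0.07
Q10 factor = 3.0^0.07 = 1.07994
t_adjusted = 6 * 1.07994 = 6.48 hours

6.48


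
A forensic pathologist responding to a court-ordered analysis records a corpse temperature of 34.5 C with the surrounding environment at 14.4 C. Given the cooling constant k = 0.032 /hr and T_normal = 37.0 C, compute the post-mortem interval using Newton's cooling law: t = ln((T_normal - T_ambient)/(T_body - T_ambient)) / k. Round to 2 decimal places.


Using Newton's law of cooling:
t = ln((T_normal - T_ambient) / (T_body - T_ambient)) / k
T_normal - T_ambient = 22.6
T_body - T_ambient = 20.1
Ratio = 1.124378
ln(ratio) = 0.11723
t = 0.11723 / 0.032 = 3.66 hours

3.66


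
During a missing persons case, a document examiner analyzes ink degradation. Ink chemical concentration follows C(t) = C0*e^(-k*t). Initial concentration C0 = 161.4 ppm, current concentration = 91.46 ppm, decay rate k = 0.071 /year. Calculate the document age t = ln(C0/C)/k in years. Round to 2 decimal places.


Document age estimation:
C0/C = 161.4 / 91.46 = 1.764706
ln(C0/C) = 0.567984
t = 0.567984 / 0.071 = 8.00 years

8.00


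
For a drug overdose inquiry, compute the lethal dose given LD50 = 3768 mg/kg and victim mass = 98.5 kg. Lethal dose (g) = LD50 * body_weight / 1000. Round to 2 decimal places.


Lethal dose calculation:
Lethal dose = LD50 * body_weight / 1000
= 3768 * 98.5 / 1000
= 371148 / 1000
= 371.15 g

371.15


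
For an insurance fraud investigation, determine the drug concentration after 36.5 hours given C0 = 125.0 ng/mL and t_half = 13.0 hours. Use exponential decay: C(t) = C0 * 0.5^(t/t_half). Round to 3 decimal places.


Drug concentration decay:
Number of half-lives = t / t_half = 36.5 / 13.0 = 2.807692
Decay factor = 0.5^2.807692 = 0.14282377
C(t) = 125.0 * 0.14282377 = 17.853 ng/mL

17.853


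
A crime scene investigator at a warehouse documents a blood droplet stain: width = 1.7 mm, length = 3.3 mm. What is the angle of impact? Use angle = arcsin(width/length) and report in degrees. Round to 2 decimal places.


Blood spatter impact angle calculation:
width / length = 1.7 / 3.3 = 0.515152
angle = arcsin(0.515152)
angle = 31.01 degrees

31.01


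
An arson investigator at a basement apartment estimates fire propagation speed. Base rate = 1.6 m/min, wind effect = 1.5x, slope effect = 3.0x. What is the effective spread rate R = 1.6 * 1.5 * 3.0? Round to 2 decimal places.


Fire spread rate calculation:
R = R0 * wind_factor * slope_factor
= 1.6 * 1.5 * 3.0
= 2.4 * 3.0
= 7.20 m/min

7.20


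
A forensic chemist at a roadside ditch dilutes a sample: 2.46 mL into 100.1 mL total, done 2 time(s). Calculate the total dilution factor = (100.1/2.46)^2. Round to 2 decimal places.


Dilution factor calculation:
Single dilution = V_total / V_sample = 100.1 / 2.46 ≈ 40.691057
Number of dilutions = 2
Total DF = (100.1 / 2.46)^2 (full precision, rounded at the end) = 1655.76

1655.76


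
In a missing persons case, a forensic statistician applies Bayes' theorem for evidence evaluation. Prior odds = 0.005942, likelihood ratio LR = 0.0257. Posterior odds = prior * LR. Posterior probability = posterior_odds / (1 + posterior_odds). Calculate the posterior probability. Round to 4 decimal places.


Bayesian evidence evaluation:
Posterior odds = prior_odds * LR = 0.005942 * 0.0257 = 0.0001527094
Posterior probability = posterior_odds / (1 + posterior_odds)
= 0.0001527094 / (1 + 0.0001527094)
= 0.0001527094 / 1.0001527094
= 0.0002

0.0002


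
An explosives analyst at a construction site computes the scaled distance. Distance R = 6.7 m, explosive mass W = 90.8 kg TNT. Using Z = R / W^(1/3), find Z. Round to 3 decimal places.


Scaled distance calculation:
W^(1/3) = 90.8^(1/3) = 4.494644
Z = R / W^(1/3) = 6.7 / 4.494644
Z = 1.491 m/kg^(1/3)

1.491


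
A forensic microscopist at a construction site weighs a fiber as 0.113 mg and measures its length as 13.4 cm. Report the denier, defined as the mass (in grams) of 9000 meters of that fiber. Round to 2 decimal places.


Denier calculation:
Mass in grams = 0.113 mg / 1000 = 0.000113 g
Length in meters = 13.4 cm / 100 = 0.134 m
Linear density = mass / length = 0.000113 / 0.134 = 0.00084328 g/m
Denier = (g/m) * 9000 = 0.00084328 * 9000 = 7.59

7.59


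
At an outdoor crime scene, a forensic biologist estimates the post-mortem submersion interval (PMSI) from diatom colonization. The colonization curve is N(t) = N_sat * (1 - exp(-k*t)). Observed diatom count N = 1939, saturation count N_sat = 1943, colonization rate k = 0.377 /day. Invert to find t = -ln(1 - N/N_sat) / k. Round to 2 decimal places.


PMSI from diatom colonization curve:
N / N_sat = 1939 / 1943 = 0.997941
1 - N/N_sat = 0.002059
ln(1 - N/N_sat) = -6.185535
t = -ln(1 - N/N_sat) / k = -(-6.185535) / 0.377 = 16.41 days

16.41


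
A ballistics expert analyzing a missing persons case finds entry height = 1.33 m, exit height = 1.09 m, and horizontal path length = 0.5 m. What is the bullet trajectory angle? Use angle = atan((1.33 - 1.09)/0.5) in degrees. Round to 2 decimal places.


Bullet trajectory angle:
Height difference = 1.33 - 1.09 = 0.24 m
angle = atan(0.24 / 0.5)
angle = atan(0.48)
angle = 25.64 degrees

25.64


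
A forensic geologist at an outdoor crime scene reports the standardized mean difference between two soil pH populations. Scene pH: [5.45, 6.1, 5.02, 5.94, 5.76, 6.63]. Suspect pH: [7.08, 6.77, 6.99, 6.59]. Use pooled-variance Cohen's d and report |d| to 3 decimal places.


Pooled-variance Cohen's d for soil pH comparison:
Scene mean = 34.9 / 6 = 5.816667
Suspect mean = 27.43 / 4 = 6.8575
Scene sample variance s_s^2 = 0.305867
Suspect sample variance s_c^2 = 0.048758
Pooled variance = ((n_s-1)*s_s^2 + (n_c-1)*s_c^2) / (n_s + n_c - 2) = 0.209451
Pooled SD = sqrt(0.209451) = 0.457658
Mean difference = -1.040833
|d| = |-1.040833| / 0.457658 = 2.274

2.274


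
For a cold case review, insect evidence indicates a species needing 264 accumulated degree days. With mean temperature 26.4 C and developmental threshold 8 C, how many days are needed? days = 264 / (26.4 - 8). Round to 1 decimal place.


Insect development time:
Effective temperature = avg_temp - T_base = 26.4 - 8 = 18.4 C
Days = ADD / effective_temp = 264 / 18.4 = 14.3 days

14.3


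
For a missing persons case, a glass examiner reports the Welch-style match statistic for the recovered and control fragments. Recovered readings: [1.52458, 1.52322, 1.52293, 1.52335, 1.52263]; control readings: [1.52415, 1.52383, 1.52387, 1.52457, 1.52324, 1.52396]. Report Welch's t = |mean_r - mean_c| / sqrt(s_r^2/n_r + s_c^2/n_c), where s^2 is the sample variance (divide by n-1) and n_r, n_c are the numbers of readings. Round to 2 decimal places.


Welch's t-criterion for glass RI comparison:
Recovered mean = sum / n_r = 7.61671 / 5 = 1.523342
Control mean = sum / n_c = 9.14362 / 6 = 1.5239367
Recovered sample variance s_r^2 = 5.5607e-07
Control sample variance s_c^2 = 1.89667e-07
Welch SE (unpooled) = sqrt(s_r^2/n_r + s_c^2/n_c) = sqrt(1.11214e-07 + 3.16111e-08) = sqrt(1.42825e-07) = 0.000377922
|mean_r - mean_c| = 0.000594667
t = 0.000594667 / 0.000377922 = 1.57

1.57


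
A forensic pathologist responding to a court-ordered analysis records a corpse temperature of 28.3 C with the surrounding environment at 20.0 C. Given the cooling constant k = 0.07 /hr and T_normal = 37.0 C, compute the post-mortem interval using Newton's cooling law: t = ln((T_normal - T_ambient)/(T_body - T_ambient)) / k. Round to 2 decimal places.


Using Newton's law of cooling:
t = ln((T_normal - T_ambient) / (T_body - T_ambient)) / k
T_normal - T_ambient = 17.0
T_body - T_ambient = 8.3
Ratio = 2.048193
ln(ratio) = 0.716958
t = 0.716958 / 0.07 = 10.24 hours

10.24


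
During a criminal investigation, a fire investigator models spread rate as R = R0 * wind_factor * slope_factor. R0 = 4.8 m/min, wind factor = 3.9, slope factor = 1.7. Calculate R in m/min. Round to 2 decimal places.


Fire spread rate calculation:
R = R0 * wind_factor * slope_factor
= 4.8 * 3.9 * 1.7
= 18.72 * 1.7
= 31.82 m/min

31.82


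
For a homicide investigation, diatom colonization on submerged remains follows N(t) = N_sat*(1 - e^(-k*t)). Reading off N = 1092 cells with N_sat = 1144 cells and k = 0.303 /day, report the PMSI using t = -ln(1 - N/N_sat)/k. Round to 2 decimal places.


PMSI from diatom colonization curve:
N / N_sat = 1092 / 1144 = 0.954545
1 - N/N_sat = 0.045455
ln(1 - N/N_sat) = -3.091032
t = -ln(1 - N/N_sat) / k = -(-3.091032) / 0.303 = 10.20 days

10.20


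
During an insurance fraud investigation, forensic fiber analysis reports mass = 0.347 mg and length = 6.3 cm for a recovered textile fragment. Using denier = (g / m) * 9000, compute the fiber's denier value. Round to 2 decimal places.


Denier calculation:
Mass in grams = 0.347 mg / 1000 = 0.000347 g
Length in meters = 6.3 cm / 100 = 0.063 m
Linear density = mass / length = 0.000347 / 0.063 = 0.00550794 g/m
Denier = (g/m) * 9000 = 0.00550794 * 9000 = 49.57

49.57


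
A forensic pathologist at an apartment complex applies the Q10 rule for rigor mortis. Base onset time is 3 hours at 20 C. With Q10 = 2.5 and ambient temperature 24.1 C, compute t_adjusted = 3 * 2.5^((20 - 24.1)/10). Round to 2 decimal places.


Rigor mortis time adjustment:
Exponent = (T_ref - T_actual) / 10 = (20 - 24.1) / 10 = -0.41
Q10 factor = 2.5^-0.41 = 0.68682
t_adjusted = 3 * 0.68682 = 2.06 hours

2.06


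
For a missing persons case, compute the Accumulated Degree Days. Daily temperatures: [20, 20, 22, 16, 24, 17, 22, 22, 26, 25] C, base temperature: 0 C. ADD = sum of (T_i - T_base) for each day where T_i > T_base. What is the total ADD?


Computing ADD day by day:
Day 1: max(0, 20 - 0) = 20
Day 2: max(0, 20 - 0) = 20
Day 3: max(0, 22 - 0) = 22
Day 4: max(0, 16 - 0) = 16
Day 5: max(0, 24 - 0) = 24
Day 6: max(0, 17 - 0) = 17
Day 7: max(0, 22 - 0) = 22
Day 8: max(0, 22 - 0) = 22
Day 9: max(0, 26 - 0) = 26
Day 10: max(0, 25 - 0) = 25
Total ADD = 214

214


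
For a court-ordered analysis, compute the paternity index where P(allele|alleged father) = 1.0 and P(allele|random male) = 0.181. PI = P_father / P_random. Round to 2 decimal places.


Paternity Index calculation:
PI = P(allele|father) / P(allele|random)
PI = 1.0 / 0.181
PI = 5.52

5.52


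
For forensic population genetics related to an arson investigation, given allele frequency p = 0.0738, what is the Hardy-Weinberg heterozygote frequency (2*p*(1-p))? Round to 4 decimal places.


Hardy-Weinberg heterozygote frequency:
q = 1 - p = 1 - 0.0738 = 0.9262
2pq = 2 * 0.0738 * 0.9262 = 0.1367

0.1367


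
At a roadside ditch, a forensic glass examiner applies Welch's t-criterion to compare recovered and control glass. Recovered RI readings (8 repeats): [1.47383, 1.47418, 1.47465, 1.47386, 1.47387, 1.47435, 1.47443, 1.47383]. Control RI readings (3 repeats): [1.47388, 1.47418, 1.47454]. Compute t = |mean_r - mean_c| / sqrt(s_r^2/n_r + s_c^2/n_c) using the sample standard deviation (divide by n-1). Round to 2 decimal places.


Welch's t-criterion for glass RI comparison:
Recovered mean = sum / n_r = 11.793 / 8 = 1.474125
Control mean = sum / n_c = 4.4226 / 3 = 1.4742
Recovered sample variance s_r^2 = 1.04514e-07
Control sample variance s_c^2 = 1.092e-07
Welch SE (unpooled) = sqrt(s_r^2/n_r + s_c^2/n_c) = sqrt(1.30643e-08 + 3.64e-08) = sqrt(4.94643e-08) = 0.000222406
|mean_r - mean_c| = 7.5e-05
t = 7.5e-05 / 0.000222406 = 0.34

0.34


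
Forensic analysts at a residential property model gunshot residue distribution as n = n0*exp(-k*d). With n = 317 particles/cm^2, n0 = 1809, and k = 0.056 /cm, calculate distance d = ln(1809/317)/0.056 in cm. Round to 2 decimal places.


GSR distance calculation:
n0/n = 1809 / 317 = 5.706625
ln(n0/n) = 1.741628
d = 1.741628 / 0.056 = 31.10 cm

31.10


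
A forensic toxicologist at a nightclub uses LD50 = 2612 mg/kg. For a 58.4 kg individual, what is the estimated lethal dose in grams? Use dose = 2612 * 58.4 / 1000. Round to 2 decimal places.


Lethal dose calculation:
Lethal dose = LD50 * body_weight / 1000
= 2612 * 58.4 / 1000
= 152540.8 / 1000
= 152.54 g

152.54


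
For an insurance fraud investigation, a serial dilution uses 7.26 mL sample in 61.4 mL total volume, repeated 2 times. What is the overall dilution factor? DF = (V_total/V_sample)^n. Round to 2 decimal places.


Dilution factor calculation:
Single dilution = V_total / V_sample = 61.4 / 7.26 ≈ 8.4573
Number of dilutions = 2
Total DF = (61.4 / 7.26)^2 (full precision, rounded at the end) = 71.53

71.53


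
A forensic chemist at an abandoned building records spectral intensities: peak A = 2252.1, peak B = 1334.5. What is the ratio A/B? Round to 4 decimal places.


Spectral peak ratio:
Peak A = 2252.1 counts
Peak B = 1334.5 counts
Ratio = 2252.1 / 1334.5 = 1.6876

1.6876


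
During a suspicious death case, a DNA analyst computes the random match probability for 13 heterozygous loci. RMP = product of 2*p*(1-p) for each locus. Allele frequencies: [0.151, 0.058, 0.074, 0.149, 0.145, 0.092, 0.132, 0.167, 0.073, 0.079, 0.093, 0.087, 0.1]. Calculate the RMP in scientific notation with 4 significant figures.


Computing RMP for 13 loci:
Locus 1: 2 * 0.151 * 0.849 = 0.256398
Locus 2: 2 * 0.058 * 0.942 = 0.109272
Locus 3: 2 * 0.074 * 0.926 = 0.137048
Locus 4: 2 * 0.149 * 0.851 = 0.253598
Locus 5: 2 * 0.145 * 0.855 = 0.24795
Locus 6: 2 * 0.092 * 0.908 = 0.167072
Locus 7: 2 * 0.132 * 0.868 = 0.229152
Locus 8: 2 * 0.167 * 0.833 = 0.278222
Locus 9: 2 * 0.073 * 0.927 = 0.135342
Locus 10: 2 * 0.079 * 0.921 = 0.145518
Locus 11: 2 * 0.093 * 0.907 = 0.168702
Locus 12: 2 * 0.087 * 0.913 = 0.158862
Locus 13: 2 * 0.1 * 0.9 = 0.18
RMP = 2.443e-10

2.443e-10


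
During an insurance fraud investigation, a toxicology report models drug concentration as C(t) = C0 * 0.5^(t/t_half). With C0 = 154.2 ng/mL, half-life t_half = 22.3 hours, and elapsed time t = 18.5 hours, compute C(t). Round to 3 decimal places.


Drug concentration decay:
Number of half-lives = t / t_half = 18.5 / 22.3 = 0.829596
Decay factor = 0.5^0.829596 = 0.56268679
C(t) = 154.2 * 0.56268679 = 86.766 ng/mL

86.766


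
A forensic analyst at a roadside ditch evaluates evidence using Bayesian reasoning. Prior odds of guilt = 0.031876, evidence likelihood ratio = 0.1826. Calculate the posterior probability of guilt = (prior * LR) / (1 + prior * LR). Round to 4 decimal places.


Bayesian evidence evaluation:
Posterior odds = prior_odds * LR = 0.031876 * 0.1826 = 0.005820558
Posterior probability = posterior_odds / (1 + posterior_odds)
= 0.005820558 / (1 + 0.005820558)
= 0.005820558 / 1.005820558
= 0.0058

0.0058


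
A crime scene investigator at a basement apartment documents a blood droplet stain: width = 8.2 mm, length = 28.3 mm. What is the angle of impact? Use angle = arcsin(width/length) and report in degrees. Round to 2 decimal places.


Blood spatter impact angle calculation:
width / length = 8.2 / 28.3 = 0.289753
angle = arcsin(0.289753)
angle = 16.84 degrees

16.84


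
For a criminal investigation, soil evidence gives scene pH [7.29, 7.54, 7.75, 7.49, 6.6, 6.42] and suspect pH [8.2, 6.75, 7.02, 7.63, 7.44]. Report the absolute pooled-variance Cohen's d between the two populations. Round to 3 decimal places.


Pooled-variance Cohen's d for soil pH comparison:
Scene mean = 43.09 / 6 = 7.181667
Suspect mean = 37.04 / 5 = 7.408
Scene sample variance s_s^2 = 0.295337
Suspect sample variance s_c^2 = 0.31527
Pooled variance = ((n_s-1)*s_s^2 + (n_c-1)*s_c^2) / (n_s + n_c - 2) = 0.304196
Pooled SD = sqrt(0.304196) = 0.55154
Mean difference = -0.226333
|d| = |-0.226333| / 0.55154 = 0.410

0.410


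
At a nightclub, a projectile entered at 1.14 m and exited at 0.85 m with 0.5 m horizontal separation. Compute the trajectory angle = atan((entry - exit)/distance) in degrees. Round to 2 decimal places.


Bullet trajectory angle:
Height difference = 1.14 - 0.85 = 0.29 m
angle = atan(0.29 / 0.5)
angle = atan(0.58)
angle = 30.11 degrees

30.11


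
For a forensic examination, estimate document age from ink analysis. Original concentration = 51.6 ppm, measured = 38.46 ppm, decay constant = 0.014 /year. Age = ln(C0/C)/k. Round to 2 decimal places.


Document age estimation:
C0/C = 51.6 / 38.46 = 1.341654
ln(C0/C) = 0.293903
t = 0.293903 / 0.014 = 20.99 years

20.99


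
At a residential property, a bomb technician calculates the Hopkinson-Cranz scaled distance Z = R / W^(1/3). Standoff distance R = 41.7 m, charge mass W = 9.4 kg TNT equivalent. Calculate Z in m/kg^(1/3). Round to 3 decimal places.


Scaled distance calculation:
W^(1/3) = 9.4^(1/3) = 2.110454
Z = R / W^(1/3) = 41.7 / 2.110454
Z = 19.759 m/kg^(1/3)

19.759


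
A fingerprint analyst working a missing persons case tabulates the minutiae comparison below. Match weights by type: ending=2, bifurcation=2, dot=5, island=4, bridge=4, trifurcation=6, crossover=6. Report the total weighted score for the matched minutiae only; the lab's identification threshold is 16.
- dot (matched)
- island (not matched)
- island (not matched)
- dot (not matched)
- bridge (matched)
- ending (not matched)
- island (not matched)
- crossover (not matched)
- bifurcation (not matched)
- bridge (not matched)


Weighted minutiae match score:
  dot: matched, +5 (running total 5)
  island: not matched, +0
  island: not matched, +0
  dot: not matched, +0
  bridge: matched, +4 (running total 9)
  ending: not matched, +0
  island: not matched, +0
  crossover: not matched, +0
  bifurcation: not matched, +0
  bridge: not matched, +0
Total score = 9
Threshold = 16; verdict = inconclusive

9


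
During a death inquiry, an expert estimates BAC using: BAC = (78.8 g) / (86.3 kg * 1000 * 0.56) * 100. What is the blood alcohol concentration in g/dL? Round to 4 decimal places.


Applying the Widmark formula:
BAC = (dose_g / (body_wt * 1000 * r)) * 100
Denominator = 86.3 * 1000 * 0.56 = 48328
BAC = (78.8 / 48328) * 100
BAC = 0.1631 g/dL

0.1631


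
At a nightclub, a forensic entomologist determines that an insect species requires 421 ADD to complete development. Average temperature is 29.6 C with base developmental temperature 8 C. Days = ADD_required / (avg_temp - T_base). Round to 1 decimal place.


Insect development time:
Effective temperature = avg_temp - T_base = 29.6 - 8 = 21.6 C
Days = ADD / effective_temp = 421 / 21.6 = 19.5 days

19.5


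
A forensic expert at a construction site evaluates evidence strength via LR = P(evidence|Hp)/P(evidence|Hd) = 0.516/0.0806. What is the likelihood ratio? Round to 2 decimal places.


Likelihood ratio calculation:
LR = P(E|Hp) / P(E|Hd)
LR = 0.516 / 0.0806
LR = 6.40

6.40


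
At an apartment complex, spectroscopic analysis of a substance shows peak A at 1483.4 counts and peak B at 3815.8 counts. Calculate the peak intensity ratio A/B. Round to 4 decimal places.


Spectral peak ratio:
Peak A = 1483.4 counts
Peak B = 3815.8 counts
Ratio = 1483.4 / 3815.8 = 0.3888

0.3888


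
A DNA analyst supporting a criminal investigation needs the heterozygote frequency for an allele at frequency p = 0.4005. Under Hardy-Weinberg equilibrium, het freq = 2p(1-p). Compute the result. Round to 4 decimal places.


Hardy-Weinberg heterozygote frequency:
q = 1 - p = 1 - 0.4005 = 0.5995
2pq = 2 * 0.4005 * 0.5995 = 0.4802

0.4802


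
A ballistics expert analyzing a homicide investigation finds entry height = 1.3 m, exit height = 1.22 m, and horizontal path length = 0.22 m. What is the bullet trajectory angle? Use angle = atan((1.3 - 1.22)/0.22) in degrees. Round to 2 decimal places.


Bullet trajectory angle:
Height difference = 1.3 - 1.22 = 0.08 m
angle = atan(0.08 / 0.22)
angle = atan(0.363636)
angle = 19.98 degrees

19.98


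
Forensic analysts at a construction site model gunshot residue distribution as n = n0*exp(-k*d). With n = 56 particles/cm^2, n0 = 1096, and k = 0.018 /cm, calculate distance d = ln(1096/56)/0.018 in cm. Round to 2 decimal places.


GSR distance calculation:
n0/n = 1096 / 56 = 19.571429
ln(n0/n) = 2.974071
d = 2.974071 / 0.018 = 165.23 cm

165.23


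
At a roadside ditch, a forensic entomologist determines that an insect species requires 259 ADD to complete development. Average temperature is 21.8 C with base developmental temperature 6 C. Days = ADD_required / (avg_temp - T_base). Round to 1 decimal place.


Insect development time:
Effective temperature = avg_temp - T_base = 21.8 - 6 = 15.8 C
Days = ADD / effective_temp = 259 / 15.8 = 16.4 days

16.4


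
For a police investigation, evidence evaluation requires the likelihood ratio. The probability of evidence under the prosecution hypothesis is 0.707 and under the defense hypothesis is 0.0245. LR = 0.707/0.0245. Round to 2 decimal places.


Likelihood ratio calculation:
LR = P(E|Hp) / P(E|Hd)
LR = 0.707 / 0.0245
LR = 28.86

28.86


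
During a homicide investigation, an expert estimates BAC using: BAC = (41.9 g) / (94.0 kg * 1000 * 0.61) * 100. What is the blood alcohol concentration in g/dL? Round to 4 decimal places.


Applying the Widmark formula:
BAC = (dose_g / (body_wt * 1000 * r)) * 100
Denominator = 94.0 * 1000 * 0.61 = 57340
BAC = (41.9 / 57340) * 100
BAC = 0.0731 g/dL

0.0731


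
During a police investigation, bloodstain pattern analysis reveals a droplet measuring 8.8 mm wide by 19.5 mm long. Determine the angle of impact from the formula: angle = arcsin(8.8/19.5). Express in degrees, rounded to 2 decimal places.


Blood spatter impact angle calculation:
width / length = 8.8 / 19.5 = 0.451282
angle = arcsin(0.451282)
angle = 26.83 degrees

26.83


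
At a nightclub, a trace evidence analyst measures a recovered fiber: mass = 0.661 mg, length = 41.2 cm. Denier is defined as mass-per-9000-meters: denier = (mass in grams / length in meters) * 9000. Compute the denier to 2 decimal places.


Denier calculation:
Mass in grams = 0.661 mg / 1000 = 0.000661 g
Length in meters = 41.2 cm / 100 = 0.412 m
Linear density = mass / length = 0.000661 / 0.412 = 0.00160437 g/m
Denier = (g/m) * 9000 = 0.00160437 * 9000 = 14.44

14.44


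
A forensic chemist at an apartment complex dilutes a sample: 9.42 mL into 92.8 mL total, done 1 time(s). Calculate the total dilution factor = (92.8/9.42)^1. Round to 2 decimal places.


Dilution factor calculation:
Single dilution = V_total / V_sample = 92.8 / 9.42 ≈ 9.85138
Number of dilutions = 1
Total DF = (92.8 / 9.42)^1 (full precision, rounded at the end) = 9.85

9.85


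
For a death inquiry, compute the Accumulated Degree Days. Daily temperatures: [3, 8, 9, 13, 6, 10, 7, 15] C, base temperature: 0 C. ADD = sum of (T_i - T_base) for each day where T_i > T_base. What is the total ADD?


Computing ADD day by day:
Day 1: max(0, 3 - 0) = 3
Day 2: max(0, 8 - 0) = 8
Day 3: max(0, 9 - 0) = 9
Day 4: max(0, 13 - 0) = 13
Day 5: max(0, 6 - 0) = 6
Day 6: max(0, 10 - 0) = 10
Day 7: max(0, 7 - 0) = 7
Day 8: max(0, 15 - 0) = 15
Total ADD = 71

71


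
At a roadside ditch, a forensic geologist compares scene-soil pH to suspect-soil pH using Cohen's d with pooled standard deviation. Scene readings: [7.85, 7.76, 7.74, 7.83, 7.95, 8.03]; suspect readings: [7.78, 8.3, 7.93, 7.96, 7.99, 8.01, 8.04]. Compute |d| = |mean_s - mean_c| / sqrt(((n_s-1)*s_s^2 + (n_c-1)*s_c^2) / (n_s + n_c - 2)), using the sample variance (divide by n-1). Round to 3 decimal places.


Pooled-variance Cohen's d for soil pH comparison:
Scene mean = 47.16 / 6 = 7.86
Suspect mean = 56.01 / 7 = 8.001429
Scene sample variance s_s^2 = 0.01248
Suspect sample variance s_c^2 = 0.024448
Pooled variance = ((n_s-1)*s_s^2 + (n_c-1)*s_c^2) / (n_s + n_c - 2) = 0.019008
Pooled SD = sqrt(0.019008) = 0.13787
Mean difference = -0.141429
|d| = |-0.141429| / 0.13787 = 1.026

1.026


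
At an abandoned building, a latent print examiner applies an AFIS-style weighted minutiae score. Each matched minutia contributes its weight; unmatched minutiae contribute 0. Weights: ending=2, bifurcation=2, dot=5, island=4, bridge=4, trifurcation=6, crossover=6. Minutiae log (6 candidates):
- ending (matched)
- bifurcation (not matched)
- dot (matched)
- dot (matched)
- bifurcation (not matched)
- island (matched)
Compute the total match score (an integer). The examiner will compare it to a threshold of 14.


Weighted minutiae match score:
  ending: matched, +2 (running total 2)
  bifurcation: not matched, +0
  dot: matched, +5 (running total 7)
  dot: matched, +5 (running total 12)
  bifurcation: not matched, +0
  island: matched, +4 (running total 16)
Total score = 16
Threshold = 14; verdict = identification

16


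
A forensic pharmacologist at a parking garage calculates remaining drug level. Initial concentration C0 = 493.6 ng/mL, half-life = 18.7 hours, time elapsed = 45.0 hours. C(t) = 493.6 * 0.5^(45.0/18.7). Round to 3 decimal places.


Drug concentration decay:
Number of half-lives = t / t_half = 45.0 / 18.7 = 2.406417
Decay factor = 0.5^2.406417 = 0.18862372
C(t) = 493.6 * 0.18862372 = 93.105 ng/mL

93.105


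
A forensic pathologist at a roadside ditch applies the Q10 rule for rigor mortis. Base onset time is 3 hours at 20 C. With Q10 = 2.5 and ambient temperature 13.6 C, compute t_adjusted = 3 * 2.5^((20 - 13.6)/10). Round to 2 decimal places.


Rigor mortis time adjustment:
Exponent = (T_ref - T_actual) / 10 = (20 - 13.6) / 10 = 0.64
Q10 factor = 2.5^0.64 = 1.79755
t_adjusted = 3 * 1.79755 = 5.39 hours

5.39


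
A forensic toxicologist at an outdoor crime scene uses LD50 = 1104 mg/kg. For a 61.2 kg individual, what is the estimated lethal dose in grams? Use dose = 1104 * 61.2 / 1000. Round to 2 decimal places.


Lethal dose calculation:
Lethal dose = LD50 * body_weight / 1000
= 1104 * 61.2 / 1000
= 67564.8 / 1000
= 67.56 g

67.56


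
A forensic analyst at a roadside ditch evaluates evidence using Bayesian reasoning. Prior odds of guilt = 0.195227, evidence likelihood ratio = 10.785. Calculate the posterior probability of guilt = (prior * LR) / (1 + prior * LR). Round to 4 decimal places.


Bayesian evidence evaluation:
Posterior odds = prior_odds * LR = 0.195227 * 10.785 = 2.105523
Posterior probability = posterior_odds / (1 + posterior_odds)
= 2.105523 / (1 + 2.105523)
= 2.105523 / 3.105523
= 0.6780

0.6780


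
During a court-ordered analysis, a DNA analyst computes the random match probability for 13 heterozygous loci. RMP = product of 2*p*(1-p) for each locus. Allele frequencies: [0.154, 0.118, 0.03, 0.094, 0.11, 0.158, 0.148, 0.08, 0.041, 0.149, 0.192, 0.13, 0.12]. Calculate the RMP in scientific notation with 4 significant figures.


Computing RMP for 13 loci:
Locus 1: 2 * 0.154 * 0.846 = 0.260568
Locus 2: 2 * 0.118 * 0.882 = 0.208152
Locus 3: 2 * 0.03 * 0.97 = 0.0582
Locus 4: 2 * 0.094 * 0.906 = 0.170328
Locus 5: 2 * 0.11 * 0.89 = 0.1958
Locus 6: 2 * 0.158 * 0.842 = 0.266072
Locus 7: 2 * 0.148 * 0.852 = 0.252192
Locus 8: 2 * 0.08 * 0.92 = 0.1472
Locus 9: 2 * 0.041 * 0.959 = 0.078638
Locus 10: 2 * 0.149 * 0.851 = 0.253598
Locus 11: 2 * 0.192 * 0.808 = 0.310272
Locus 12: 2 * 0.13 * 0.87 = 0.2262
Locus 13: 2 * 0.12 * 0.88 = 0.2112
RMP = 3.074e-10

3.074e-10


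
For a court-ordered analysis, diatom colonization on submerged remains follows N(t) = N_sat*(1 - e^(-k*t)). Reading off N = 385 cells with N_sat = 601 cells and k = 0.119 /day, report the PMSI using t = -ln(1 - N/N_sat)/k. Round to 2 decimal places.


PMSI from diatom colonization curve:
N / N_sat = 385 / 601 = 0.640599
1 - N/N_sat = 0.359401
ln(1 - N/N_sat) = -1.023317
t = -ln(1 - N/N_sat) / k = -(-1.023317) / 0.119 = 8.60 days

8.60


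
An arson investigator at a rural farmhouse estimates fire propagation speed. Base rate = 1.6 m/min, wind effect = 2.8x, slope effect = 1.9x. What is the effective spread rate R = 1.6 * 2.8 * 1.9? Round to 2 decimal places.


Fire spread rate calculation:
R = R0 * wind_factor * slope_factor
= 1.6 * 2.8 * 1.9
= 4.48 * 1.9
= 8.51 m/min

8.51


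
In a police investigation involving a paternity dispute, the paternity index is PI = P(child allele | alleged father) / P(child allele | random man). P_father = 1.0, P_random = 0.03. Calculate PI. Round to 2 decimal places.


Paternity Index calculation:
PI = P(allele|father) / P(allele|random)
PI = 1.0 / 0.03
PI = 33.33

33.33


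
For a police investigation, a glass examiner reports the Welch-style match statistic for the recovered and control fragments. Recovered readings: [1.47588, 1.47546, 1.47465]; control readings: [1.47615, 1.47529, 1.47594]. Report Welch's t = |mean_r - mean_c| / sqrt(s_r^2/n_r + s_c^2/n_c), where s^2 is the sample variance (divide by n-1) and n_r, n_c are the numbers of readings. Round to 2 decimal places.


Welch's t-criterion for glass RI comparison:
Recovered mean = sum / n_r = 4.42599 / 3 = 1.47533
Control mean = sum / n_c = 4.42738 / 3 = 1.4757933
Recovered sample variance s_r^2 = 3.909e-07
Control sample variance s_c^2 = 2.01033e-07
Welch SE (unpooled) = sqrt(s_r^2/n_r + s_c^2/n_c) = sqrt(1.303e-07 + 6.70111e-08) = sqrt(1.97311e-07) = 0.000444197
|mean_r - mean_c| = 0.000463333
t = 0.000463333 / 0.000444197 = 1.04

1.04
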